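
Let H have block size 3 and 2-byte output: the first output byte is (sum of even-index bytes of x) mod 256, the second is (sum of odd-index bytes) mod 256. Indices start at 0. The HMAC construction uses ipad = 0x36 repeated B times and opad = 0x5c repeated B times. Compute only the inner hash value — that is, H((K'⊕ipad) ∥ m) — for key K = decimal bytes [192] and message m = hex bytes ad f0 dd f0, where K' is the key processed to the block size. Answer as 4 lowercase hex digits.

0cc0

Key decimal bytes [192] = c0 is 1 byte ≤ B = 3; zero-pad to 3 bytes: K' = c0 00 00.
K' ⊕ ipad = f6 36 36.
Inner input = f6 36 36 ∥ ad f0 dd f0.
Inner hash: even-index sum = 780 mod 256 = 12; odd-index sum = 448 mod 256 = 192 → 0c c0.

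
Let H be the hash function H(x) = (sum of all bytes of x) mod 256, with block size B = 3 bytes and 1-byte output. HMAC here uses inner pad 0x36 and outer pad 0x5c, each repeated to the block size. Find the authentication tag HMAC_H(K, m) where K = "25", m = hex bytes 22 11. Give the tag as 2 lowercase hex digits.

Key "25" = 32 35 is 2 bytes ≤ B = 3; zero-pad to 3 bytes: K' = 32 35 00.
K' ⊕ ipad = 04 03 36.  K' ⊕ opad = 6e 69 5c.
Inner input = (K'⊕ipad) ∥ m = 04 03 36 ∥ 22 11.
Inner hash: sum = 4+3+54+34+17 = 112 → 70.
Outer input = (K'⊕opad) ∥ inner = 6e 69 5c ∥ 70.
Outer hash (tag): sum = 110+105+92+112 = 419; mod 256 = 163 → a3.

a3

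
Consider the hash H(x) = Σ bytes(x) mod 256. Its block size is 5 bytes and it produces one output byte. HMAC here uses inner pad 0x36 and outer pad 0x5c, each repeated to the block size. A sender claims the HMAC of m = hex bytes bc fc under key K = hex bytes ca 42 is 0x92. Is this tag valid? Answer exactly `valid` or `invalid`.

valid

Key hex bytes ca 42 is 2 bytes ≤ B = 5; zero-pad to 5 bytes: K' = ca 42 00 00 00.
K' ⊕ ipad = fc 74 36 36 36; K' ⊕ opad = 96 1e 5c 5c 5c.
Inner hash: sum = 252+116+54+54+54+188+252 = 970; mod 256 = 202 → ca.
Outer hash (recomputed tag): sum = 150+30+92+92+92+202 = 658; mod 256 = 146 → 92.
Recomputed tag = 92; claimed = 92 → match.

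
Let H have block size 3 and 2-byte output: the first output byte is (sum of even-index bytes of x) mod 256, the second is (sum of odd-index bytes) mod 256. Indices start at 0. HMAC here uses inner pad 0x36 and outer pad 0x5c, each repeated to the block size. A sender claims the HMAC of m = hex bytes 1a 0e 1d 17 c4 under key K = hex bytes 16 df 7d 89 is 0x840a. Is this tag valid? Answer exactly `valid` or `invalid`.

invalid

Key hex bytes 16 df 7d 89 is 4 bytes > B = 3, so hash it first: H(key) = 93 68, then zero-pad to 3 bytes: K' = 93 68 00.
K' ⊕ ipad = a5 5e 36; K' ⊕ opad = cf 34 5c.
Inner hash: even-index sum = 256 mod 256 = 0; odd-index sum = 345 mod 256 = 89 → 00 59.
Outer hash (recomputed tag): even-index sum = 388 mod 256 = 132; odd-index sum = 52 mod 256 = 52 → 84 34.
Recomputed tag = 8434; claimed = 840a → mismatch.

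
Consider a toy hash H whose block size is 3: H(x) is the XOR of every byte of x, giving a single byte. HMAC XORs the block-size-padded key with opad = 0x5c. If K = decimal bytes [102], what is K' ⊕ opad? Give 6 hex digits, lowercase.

Key decimal bytes [102] = 66 is 1 byte ≤ B = 3; zero-pad to 3 bytes: K' = 66 00 00.
XOR each byte with 0x5c: 66⊕5c=3a, 00⊕5c=5c, 00⊕5c=5c.

3a5c5c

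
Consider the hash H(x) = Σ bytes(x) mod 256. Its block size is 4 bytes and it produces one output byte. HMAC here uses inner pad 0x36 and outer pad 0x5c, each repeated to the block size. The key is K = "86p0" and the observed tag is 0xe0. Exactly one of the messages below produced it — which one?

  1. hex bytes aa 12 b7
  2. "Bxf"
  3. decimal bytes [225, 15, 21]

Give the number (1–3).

2

Key "86p0" = 38 36 70 30 is exactly B = 4 bytes: K' = 38 36 70 30.
K' ⊕ ipad = 0e 00 46 06; K' ⊕ opad = 64 6a 2c 6c.
m1: inner = H(0e 00 46 06 aa 12 b7) = cd; tag = H(64 6a 2c 6c cd) = 33
m2: inner = H(0e 00 46 06 42 78 66) = 7a; tag = H(64 6a 2c 6c 7a) = e0 ← matches
m3: inner = H(0e 00 46 06 e1 0f 15) = 5f; tag = H(64 6a 2c 6c 5f) = c5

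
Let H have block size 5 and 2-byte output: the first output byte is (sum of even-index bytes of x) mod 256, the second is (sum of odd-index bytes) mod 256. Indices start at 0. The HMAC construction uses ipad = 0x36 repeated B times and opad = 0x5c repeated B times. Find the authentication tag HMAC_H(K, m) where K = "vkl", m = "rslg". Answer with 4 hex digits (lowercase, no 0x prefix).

273d

Key "vkl" = 76 6b 6c is 3 bytes ≤ B = 5; zero-pad to 5 bytes: K' = 76 6b 6c 00 00.
K' ⊕ ipad = 40 5d 5a 36 36.  K' ⊕ opad = 2a 37 30 5c 5c.
Inner input = (K'⊕ipad) ∥ m = 40 5d 5a 36 36 ∥ 72 73 6c 67.
Inner hash: even-index sum = 426 mod 256 = 170; odd-index sum = 369 mod 256 = 113 → aa 71.
Outer input = (K'⊕opad) ∥ inner = 2a 37 30 5c 5c ∥ aa 71.
Outer hash (tag): even-index sum = 295 mod 256 = 39; odd-index sum = 317 mod 256 = 61 → 27 3d.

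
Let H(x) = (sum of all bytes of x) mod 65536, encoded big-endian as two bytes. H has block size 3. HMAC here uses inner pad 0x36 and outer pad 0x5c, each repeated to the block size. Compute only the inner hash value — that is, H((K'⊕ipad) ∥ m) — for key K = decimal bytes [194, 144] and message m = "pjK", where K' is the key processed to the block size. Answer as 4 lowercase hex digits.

02f5

Key decimal bytes [194, 144] = c2 90 is 2 bytes ≤ B = 3; zero-pad to 3 bytes: K' = c2 90 00.
K' ⊕ ipad = f4 a6 36.
Inner input = f4 a6 36 ∥ 70 6a 4b.
Inner hash: sum = 244+166+54+112+106+75 = 757 → 02 f5.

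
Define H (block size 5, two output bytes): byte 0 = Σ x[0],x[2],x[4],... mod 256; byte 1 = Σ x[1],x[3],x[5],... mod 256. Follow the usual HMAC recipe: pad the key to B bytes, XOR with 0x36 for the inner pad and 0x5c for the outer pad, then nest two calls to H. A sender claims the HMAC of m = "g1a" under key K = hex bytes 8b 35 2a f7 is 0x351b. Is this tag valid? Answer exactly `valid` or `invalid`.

Key hex bytes 8b 35 2a f7 is 4 bytes ≤ B = 5; zero-pad to 5 bytes: K' = 8b 35 2a f7 00.
K' ⊕ ipad = bd 03 1c c1 36; K' ⊕ opad = d7 69 76 ab 5c.
Inner hash: even-index sum = 320 mod 256 = 64; odd-index sum = 396 mod 256 = 140 → 40 8c.
Outer hash (recomputed tag): even-index sum = 565 mod 256 = 53; odd-index sum = 340 mod 256 = 84 → 35 54.
Recomputed tag = 3554; claimed = 351b → mismatch.

invalid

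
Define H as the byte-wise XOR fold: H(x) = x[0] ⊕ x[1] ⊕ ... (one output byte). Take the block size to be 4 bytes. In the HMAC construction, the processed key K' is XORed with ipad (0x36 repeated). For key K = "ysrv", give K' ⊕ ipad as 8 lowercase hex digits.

4f454440

Key "ysrv" = 79 73 72 76 is exactly B = 4 bytes: K' = 79 73 72 76.
XOR each byte with 0x36: 79⊕36=4f, 73⊕36=45, 72⊕36=44, 76⊕36=40.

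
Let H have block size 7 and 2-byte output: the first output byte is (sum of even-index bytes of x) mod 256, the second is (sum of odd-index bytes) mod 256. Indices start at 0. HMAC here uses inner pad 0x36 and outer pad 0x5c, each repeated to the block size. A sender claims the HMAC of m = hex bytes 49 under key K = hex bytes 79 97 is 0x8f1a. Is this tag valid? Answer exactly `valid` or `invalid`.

invalid

Key hex bytes 79 97 is 2 bytes ≤ B = 7; zero-pad to 7 bytes: K' = 79 97 00 00 00 00 00.
K' ⊕ ipad = 4f a1 36 36 36 36 36; K' ⊕ opad = 25 cb 5c 5c 5c 5c 5c.
Inner hash: even-index sum = 241 mod 256 = 241; odd-index sum = 342 mod 256 = 86 → f1 56.
Outer hash (recomputed tag): even-index sum = 399 mod 256 = 143; odd-index sum = 628 mod 256 = 116 → 8f 74.
Recomputed tag = 8f74; claimed = 8f1a → mismatch.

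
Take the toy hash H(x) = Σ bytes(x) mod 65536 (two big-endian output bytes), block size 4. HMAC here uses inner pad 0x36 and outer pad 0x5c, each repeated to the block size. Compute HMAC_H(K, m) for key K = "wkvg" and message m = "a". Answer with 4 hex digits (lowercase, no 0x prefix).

0158

Key "wkvg" = 77 6b 76 67 is exactly B = 4 bytes: K' = 77 6b 76 67.
K' ⊕ ipad = 41 5d 40 51.  K' ⊕ opad = 2b 37 2a 3b.
Inner input = (K'⊕ipad) ∥ m = 41 5d 40 51 ∥ 61.
Inner hash: sum = 65+93+64+81+97 = 400 → 01 90.
Outer input = (K'⊕opad) ∥ inner = 2b 37 2a 3b ∥ 01 90.
Outer hash (tag): sum = 43+55+42+59+1+144 = 344 → 01 58.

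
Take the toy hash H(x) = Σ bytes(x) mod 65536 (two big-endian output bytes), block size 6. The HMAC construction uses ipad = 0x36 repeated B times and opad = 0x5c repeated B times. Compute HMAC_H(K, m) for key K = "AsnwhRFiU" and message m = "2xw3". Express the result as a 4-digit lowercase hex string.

029e

Key "AsnwhRFiU" = 41 73 6e 77 68 52 46 69 55 is 9 bytes > B = 6, so hash it first: H(key) = 03 57, then zero-pad to 6 bytes: K' = 03 57 00 00 00 00.
K' ⊕ ipad = 35 61 36 36 36 36.  K' ⊕ opad = 5f 0b 5c 5c 5c 5c.
Inner input = (K'⊕ipad) ∥ m = 35 61 36 36 36 36 ∥ 32 78 77 33.
Inner hash: sum = 53+97+54+54+54+54+50+120+119+51 = 706 → 02 c2.
Outer input = (K'⊕opad) ∥ inner = 5f 0b 5c 5c 5c 5c ∥ 02 c2.
Outer hash (tag): sum = 95+11+92+92+92+92+2+194 = 670 → 02 9e.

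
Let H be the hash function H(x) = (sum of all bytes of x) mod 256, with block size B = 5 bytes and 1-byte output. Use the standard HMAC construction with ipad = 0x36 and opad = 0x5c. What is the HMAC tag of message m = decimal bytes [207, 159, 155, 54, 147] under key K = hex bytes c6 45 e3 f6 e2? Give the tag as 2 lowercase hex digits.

Key hex bytes c6 45 e3 f6 e2 is exactly B = 5 bytes: K' = c6 45 e3 f6 e2.
K' ⊕ ipad = f0 73 d5 c0 d4.  K' ⊕ opad = 9a 19 bf aa be.
Inner input = (K'⊕ipad) ∥ m = f0 73 d5 c0 d4 ∥ cf 9f 9b 36 93.
Inner hash: sum = 240+115+213+192+212+207+159+155+54+147 = 1694; mod 256 = 158 → 9e.
Outer input = (K'⊕opad) ∥ inner = 9a 19 bf aa be ∥ 9e.
Outer hash (tag): sum = 154+25+191+170+190+158 = 888; mod 256 = 120 → 78.

78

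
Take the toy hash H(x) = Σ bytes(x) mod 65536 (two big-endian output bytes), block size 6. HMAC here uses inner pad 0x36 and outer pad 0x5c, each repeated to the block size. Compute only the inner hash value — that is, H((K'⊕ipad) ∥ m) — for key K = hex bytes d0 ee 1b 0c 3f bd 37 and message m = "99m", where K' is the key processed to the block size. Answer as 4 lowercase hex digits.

Key hex bytes d0 ee 1b 0c 3f bd 37 is 7 bytes > B = 6, so hash it first: H(key) = 03 18, then zero-pad to 6 bytes: K' = 03 18 00 00 00 00.
K' ⊕ ipad = 35 2e 36 36 36 36.
Inner input = 35 2e 36 36 36 36 ∥ 39 39 6d.
Inner hash: sum = 53+46+54+54+54+54+57+57+109 = 538 → 02 1a.

021a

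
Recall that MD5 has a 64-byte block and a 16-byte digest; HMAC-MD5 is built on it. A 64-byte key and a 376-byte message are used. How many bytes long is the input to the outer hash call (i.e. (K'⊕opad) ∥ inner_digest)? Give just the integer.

Key is 64 ≤ 64 bytes, zero-padded: |K'| = 64.
Outer input = (K'⊕opad) ∥ H(inner) → 64 + 16 = 80 bytes.

80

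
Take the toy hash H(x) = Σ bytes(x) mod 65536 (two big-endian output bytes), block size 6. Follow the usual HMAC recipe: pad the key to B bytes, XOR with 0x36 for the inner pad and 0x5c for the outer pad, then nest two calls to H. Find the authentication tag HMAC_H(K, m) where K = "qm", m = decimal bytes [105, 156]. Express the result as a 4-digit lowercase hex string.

024f

Key "qm" = 71 6d is 2 bytes ≤ B = 6; zero-pad to 6 bytes: K' = 71 6d 00 00 00 00.
K' ⊕ ipad = 47 5b 36 36 36 36.  K' ⊕ opad = 2d 31 5c 5c 5c 5c.
Inner input = (K'⊕ipad) ∥ m = 47 5b 36 36 36 36 ∥ 69 9c.
Inner hash: sum = 71+91+54+54+54+54+105+156 = 639 → 02 7f.
Outer input = (K'⊕opad) ∥ inner = 2d 31 5c 5c 5c 5c ∥ 02 7f.
Outer hash (tag): sum = 45+49+92+92+92+92+2+127 = 591 → 02 4f.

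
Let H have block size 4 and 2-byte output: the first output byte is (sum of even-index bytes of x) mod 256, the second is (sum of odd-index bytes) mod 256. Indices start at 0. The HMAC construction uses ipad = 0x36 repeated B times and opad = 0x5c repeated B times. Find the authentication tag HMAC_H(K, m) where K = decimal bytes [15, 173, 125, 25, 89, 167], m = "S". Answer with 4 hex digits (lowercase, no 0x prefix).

711e

Key decimal bytes [15, 173, 125, 25, 89, 167] = 0f ad 7d 19 59 a7 is 6 bytes > B = 4, so hash it first: H(key) = e5 6d, then zero-pad to 4 bytes: K' = e5 6d 00 00.
K' ⊕ ipad = d3 5b 36 36.  K' ⊕ opad = b9 31 5c 5c.
Inner input = (K'⊕ipad) ∥ m = d3 5b 36 36 ∥ 53.
Inner hash: even-index sum = 348 mod 256 = 92; odd-index sum = 145 mod 256 = 145 → 5c 91.
Outer input = (K'⊕opad) ∥ inner = b9 31 5c 5c ∥ 5c 91.
Outer hash (tag): even-index sum = 369 mod 256 = 113; odd-index sum = 286 mod 256 = 30 → 71 1e.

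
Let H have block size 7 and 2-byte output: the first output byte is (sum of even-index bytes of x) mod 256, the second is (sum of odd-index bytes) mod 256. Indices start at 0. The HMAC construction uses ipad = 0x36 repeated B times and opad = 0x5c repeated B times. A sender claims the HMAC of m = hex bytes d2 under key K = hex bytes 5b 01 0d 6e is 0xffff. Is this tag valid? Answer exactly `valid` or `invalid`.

invalid

Key hex bytes 5b 01 0d 6e is 4 bytes ≤ B = 7; zero-pad to 7 bytes: K' = 5b 01 0d 6e 00 00 00.
K' ⊕ ipad = 6d 37 3b 58 36 36 36; K' ⊕ opad = 07 5d 51 32 5c 5c 5c.
Inner hash: even-index sum = 276 mod 256 = 20; odd-index sum = 407 mod 256 = 151 → 14 97.
Outer hash (recomputed tag): even-index sum = 423 mod 256 = 167; odd-index sum = 255 mod 256 = 255 → a7 ff.
Recomputed tag = a7ff; claimed = ffff → mismatch.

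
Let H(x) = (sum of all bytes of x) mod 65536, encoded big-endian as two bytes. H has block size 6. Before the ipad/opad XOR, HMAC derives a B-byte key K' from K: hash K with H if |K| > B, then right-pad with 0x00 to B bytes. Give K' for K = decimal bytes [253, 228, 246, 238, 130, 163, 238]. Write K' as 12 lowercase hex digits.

|K| = 7 > B = 6, so first hash the key.
H(K): sum = 253+228+246+238+130+163+238 = 1496 → 05 d8.
Zero-pad H(K) = 05 d8 to 6 bytes: K' = 05 d8 00 00 00 00.

05d800000000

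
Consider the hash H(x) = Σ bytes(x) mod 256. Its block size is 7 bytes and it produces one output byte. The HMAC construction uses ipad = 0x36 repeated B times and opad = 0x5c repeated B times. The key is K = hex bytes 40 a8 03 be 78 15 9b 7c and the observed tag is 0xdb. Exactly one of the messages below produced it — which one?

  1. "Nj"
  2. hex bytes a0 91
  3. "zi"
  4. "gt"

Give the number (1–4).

Key hex bytes 40 a8 03 be 78 15 9b 7c is 8 bytes > B = 7, so hash it first: H(key) = 4d, then zero-pad to 7 bytes: K' = 4d 00 00 00 00 00 00.
K' ⊕ ipad = 7b 36 36 36 36 36 36; K' ⊕ opad = 11 5c 5c 5c 5c 5c 5c.
m1: inner = H(7b 36 36 36 36 36 36 4e 6a) = 77; tag = H(11 5c 5c 5c 5c 5c 5c 77) = b0
m2: inner = H(7b 36 36 36 36 36 36 a0 91) = f0; tag = H(11 5c 5c 5c 5c 5c 5c f0) = 29
m3: inner = H(7b 36 36 36 36 36 36 7a 69) = a2; tag = H(11 5c 5c 5c 5c 5c 5c a2) = db ← matches
m4: inner = H(7b 36 36 36 36 36 36 67 74) = 9a; tag = H(11 5c 5c 5c 5c 5c 5c 9a) = d3

3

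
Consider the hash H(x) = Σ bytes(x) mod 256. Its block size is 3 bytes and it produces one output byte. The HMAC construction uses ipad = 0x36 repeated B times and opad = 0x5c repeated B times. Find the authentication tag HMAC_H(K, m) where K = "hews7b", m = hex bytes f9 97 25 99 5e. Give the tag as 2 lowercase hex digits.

Key "hews7b" = 68 65 77 73 37 62 is 6 bytes > B = 3, so hash it first: H(key) = 50, then zero-pad to 3 bytes: K' = 50 00 00.
K' ⊕ ipad = 66 36 36.  K' ⊕ opad = 0c 5c 5c.
Inner input = (K'⊕ipad) ∥ m = 66 36 36 ∥ f9 97 25 99 5e.
Inner hash: sum = 102+54+54+249+151+37+153+94 = 894; mod 256 = 126 → 7e.
Outer input = (K'⊕opad) ∥ inner = 0c 5c 5c ∥ 7e.
Outer hash (tag): sum = 12+92+92+126 = 322; mod 256 = 66 → 42.

42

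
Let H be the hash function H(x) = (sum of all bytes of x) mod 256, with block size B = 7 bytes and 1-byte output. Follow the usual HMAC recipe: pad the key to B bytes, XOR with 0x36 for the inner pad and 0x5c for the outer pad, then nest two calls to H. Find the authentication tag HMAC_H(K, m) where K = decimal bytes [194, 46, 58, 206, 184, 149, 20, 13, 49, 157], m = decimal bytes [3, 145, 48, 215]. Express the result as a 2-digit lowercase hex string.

71

Key decimal bytes [194, 46, 58, 206, 184, 149, 20, 13, 49, 157] = c2 2e 3a ce b8 95 14 0d 31 9d is 10 bytes > B = 7, so hash it first: H(key) = 34, then zero-pad to 7 bytes: K' = 34 00 00 00 00 00 00.
K' ⊕ ipad = 02 36 36 36 36 36 36.  K' ⊕ opad = 68 5c 5c 5c 5c 5c 5c.
Inner input = (K'⊕ipad) ∥ m = 02 36 36 36 36 36 36 ∥ 03 91 30 d7.
Inner hash: sum = 2+54+54+54+54+54+54+3+145+48+215 = 737; mod 256 = 225 → e1.
Outer input = (K'⊕opad) ∥ inner = 68 5c 5c 5c 5c 5c 5c ∥ e1.
Outer hash (tag): sum = 104+92+92+92+92+92+92+225 = 881; mod 256 = 113 → 71.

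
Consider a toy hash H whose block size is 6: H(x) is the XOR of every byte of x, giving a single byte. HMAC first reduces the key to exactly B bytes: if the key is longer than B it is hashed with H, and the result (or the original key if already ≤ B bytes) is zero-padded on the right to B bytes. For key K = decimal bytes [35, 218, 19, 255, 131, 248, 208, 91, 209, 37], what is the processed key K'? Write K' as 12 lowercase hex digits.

110000000000

|K| = 10 > B = 6, so first hash the key.
H(K): XOR 23⊕da⊕13⊕ff⊕83⊕f8⊕d0⊕5b⊕d1⊕25 = 11.
Zero-pad H(K) = 11 to 6 bytes: K' = 11 00 00 00 00 00.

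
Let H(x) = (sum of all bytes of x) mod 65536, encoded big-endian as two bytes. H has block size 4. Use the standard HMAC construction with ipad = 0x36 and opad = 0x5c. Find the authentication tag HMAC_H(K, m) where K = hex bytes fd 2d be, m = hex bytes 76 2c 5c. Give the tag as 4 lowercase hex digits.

02f4

Key hex bytes fd 2d be is 3 bytes ≤ B = 4; zero-pad to 4 bytes: K' = fd 2d be 00.
K' ⊕ ipad = cb 1b 88 36.  K' ⊕ opad = a1 71 e2 5c.
Inner input = (K'⊕ipad) ∥ m = cb 1b 88 36 ∥ 76 2c 5c.
Inner hash: sum = 203+27+136+54+118+44+92 = 674 → 02 a2.
Outer input = (K'⊕opad) ∥ inner = a1 71 e2 5c ∥ 02 a2.
Outer hash (tag): sum = 161+113+226+92+2+162 = 756 → 02 f4.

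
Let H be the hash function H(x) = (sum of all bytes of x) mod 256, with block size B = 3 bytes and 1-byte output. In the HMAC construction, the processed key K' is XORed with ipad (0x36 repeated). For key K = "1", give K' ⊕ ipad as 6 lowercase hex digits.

Key "1" = 31 is 1 byte ≤ B = 3; zero-pad to 3 bytes: K' = 31 00 00.
XOR each byte with 0x36: 31⊕36=07, 00⊕36=36, 00⊕36=36.

073636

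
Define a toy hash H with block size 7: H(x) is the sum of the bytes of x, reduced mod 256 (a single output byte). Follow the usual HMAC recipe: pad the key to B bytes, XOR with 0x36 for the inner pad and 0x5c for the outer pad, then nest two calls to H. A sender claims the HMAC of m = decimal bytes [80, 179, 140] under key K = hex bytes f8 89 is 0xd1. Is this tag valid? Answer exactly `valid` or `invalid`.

Key hex bytes f8 89 is 2 bytes ≤ B = 7; zero-pad to 7 bytes: K' = f8 89 00 00 00 00 00.
K' ⊕ ipad = ce bf 36 36 36 36 36; K' ⊕ opad = a4 d5 5c 5c 5c 5c 5c.
Inner hash: sum = 206+191+54+54+54+54+54+80+179+140 = 1066; mod 256 = 42 → 2a.
Outer hash (recomputed tag): sum = 164+213+92+92+92+92+92+42 = 879; mod 256 = 111 → 6f.
Recomputed tag = 6f; claimed = d1 → mismatch.

invalid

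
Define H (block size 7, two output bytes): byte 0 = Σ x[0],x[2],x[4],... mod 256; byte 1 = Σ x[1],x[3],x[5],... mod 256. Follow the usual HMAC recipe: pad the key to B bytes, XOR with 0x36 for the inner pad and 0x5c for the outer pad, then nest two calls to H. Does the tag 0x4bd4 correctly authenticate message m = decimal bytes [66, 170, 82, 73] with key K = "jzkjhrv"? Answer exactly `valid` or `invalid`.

Key "jzkjhrv" = 6a 7a 6b 6a 68 72 76 is exactly B = 7 bytes: K' = 6a 7a 6b 6a 68 72 76.
K' ⊕ ipad = 5c 4c 5d 5c 5e 44 40; K' ⊕ opad = 36 26 37 36 34 2e 2a.
Inner hash: even-index sum = 586 mod 256 = 74; odd-index sum = 384 mod 256 = 128 → 4a 80.
Outer hash (recomputed tag): even-index sum = 331 mod 256 = 75; odd-index sum = 212 mod 256 = 212 → 4b d4.
Recomputed tag = 4bd4; claimed = 4bd4 → match.

valid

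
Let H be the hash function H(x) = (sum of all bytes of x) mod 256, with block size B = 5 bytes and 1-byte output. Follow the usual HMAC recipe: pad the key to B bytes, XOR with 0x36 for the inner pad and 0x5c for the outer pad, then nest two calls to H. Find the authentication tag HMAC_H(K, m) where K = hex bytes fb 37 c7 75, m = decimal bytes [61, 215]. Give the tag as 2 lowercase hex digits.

Key hex bytes fb 37 c7 75 is 4 bytes ≤ B = 5; zero-pad to 5 bytes: K' = fb 37 c7 75 00.
K' ⊕ ipad = cd 01 f1 43 36.  K' ⊕ opad = a7 6b 9b 29 5c.
Inner input = (K'⊕ipad) ∥ m = cd 01 f1 43 36 ∥ 3d d7.
Inner hash: sum = 205+1+241+67+54+61+215 = 844; mod 256 = 76 → 4c.
Outer input = (K'⊕opad) ∥ inner = a7 6b 9b 29 5c ∥ 4c.
Outer hash (tag): sum = 167+107+155+41+92+76 = 638; mod 256 = 126 → 7e.

7e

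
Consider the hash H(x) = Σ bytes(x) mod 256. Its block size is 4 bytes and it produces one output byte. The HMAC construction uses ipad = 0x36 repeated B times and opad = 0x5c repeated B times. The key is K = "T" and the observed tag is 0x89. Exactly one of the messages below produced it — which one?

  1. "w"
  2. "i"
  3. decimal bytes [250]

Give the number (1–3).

2

Key "T" = 54 is 1 byte ≤ B = 4; zero-pad to 4 bytes: K' = 54 00 00 00.
K' ⊕ ipad = 62 36 36 36; K' ⊕ opad = 08 5c 5c 5c.
m1: inner = H(62 36 36 36 77) = 7b; tag = H(08 5c 5c 5c 7b) = 97
m2: inner = H(62 36 36 36 69) = 6d; tag = H(08 5c 5c 5c 6d) = 89 ← matches
m3: inner = H(62 36 36 36 fa) = fe; tag = H(08 5c 5c 5c fe) = 1a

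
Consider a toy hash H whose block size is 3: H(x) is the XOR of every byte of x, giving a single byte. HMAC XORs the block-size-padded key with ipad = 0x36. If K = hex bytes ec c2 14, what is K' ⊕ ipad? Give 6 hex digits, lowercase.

Key hex bytes ec c2 14 is exactly B = 3 bytes: K' = ec c2 14.
XOR each byte with 0x36: ec⊕36=da, c2⊕36=f4, 14⊕36=22.

daf422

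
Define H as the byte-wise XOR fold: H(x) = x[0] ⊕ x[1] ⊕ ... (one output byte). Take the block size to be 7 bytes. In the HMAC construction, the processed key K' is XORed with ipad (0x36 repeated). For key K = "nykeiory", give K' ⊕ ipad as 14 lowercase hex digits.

Key "nykeiory" = 6e 79 6b 65 69 6f 72 79 is 8 bytes > B = 7, so hash it first: H(key) = 14, then zero-pad to 7 bytes: K' = 14 00 00 00 00 00 00.
XOR each byte with 0x36: 14⊕36=22, 00⊕36=36, 00⊕36=36, 00⊕36=36, 00⊕36=36, 00⊕36=36, 00⊕36=36.

22363636363636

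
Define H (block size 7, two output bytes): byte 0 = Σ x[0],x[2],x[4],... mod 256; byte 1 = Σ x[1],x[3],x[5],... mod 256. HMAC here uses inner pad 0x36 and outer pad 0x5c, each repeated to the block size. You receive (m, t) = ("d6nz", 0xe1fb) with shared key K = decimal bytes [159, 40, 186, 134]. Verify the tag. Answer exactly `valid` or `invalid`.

invalid

Key decimal bytes [159, 40, 186, 134] = 9f 28 ba 86 is 4 bytes ≤ B = 7; zero-pad to 7 bytes: K' = 9f 28 ba 86 00 00 00.
K' ⊕ ipad = a9 1e 8c b0 36 36 36; K' ⊕ opad = c3 74 e6 da 5c 5c 5c.
Inner hash: even-index sum = 593 mod 256 = 81; odd-index sum = 470 mod 256 = 214 → 51 d6.
Outer hash (recomputed tag): even-index sum = 823 mod 256 = 55; odd-index sum = 507 mod 256 = 251 → 37 fb.
Recomputed tag = 37fb; claimed = e1fb → mismatch.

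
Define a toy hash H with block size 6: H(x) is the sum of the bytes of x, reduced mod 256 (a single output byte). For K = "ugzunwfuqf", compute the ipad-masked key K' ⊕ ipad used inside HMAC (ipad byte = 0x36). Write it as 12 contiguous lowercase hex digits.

543636363636

Key "ugzunwfuqf" = 75 67 7a 75 6e 77 66 75 71 66 is 10 bytes > B = 6, so hash it first: H(key) = 62, then zero-pad to 6 bytes: K' = 62 00 00 00 00 00.
XOR each byte with 0x36: 62⊕36=54, 00⊕36=36, 00⊕36=36, 00⊕36=36, 00⊕36=36, 00⊕36=36.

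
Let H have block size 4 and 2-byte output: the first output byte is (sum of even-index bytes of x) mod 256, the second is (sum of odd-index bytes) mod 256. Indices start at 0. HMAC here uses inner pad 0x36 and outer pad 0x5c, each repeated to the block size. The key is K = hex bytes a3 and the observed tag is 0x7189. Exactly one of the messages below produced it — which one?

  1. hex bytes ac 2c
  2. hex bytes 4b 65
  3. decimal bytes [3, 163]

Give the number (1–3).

2

Key hex bytes a3 is 1 byte ≤ B = 4; zero-pad to 4 bytes: K' = a3 00 00 00.
K' ⊕ ipad = 95 36 36 36; K' ⊕ opad = ff 5c 5c 5c.
m1: inner = H(95 36 36 36 ac 2c) = 77 98; tag = H(ff 5c 5c 5c 77 98) = d250
m2: inner = H(95 36 36 36 4b 65) = 16 d1; tag = H(ff 5c 5c 5c 16 d1) = 7189 ← matches
m3: inner = H(95 36 36 36 03 a3) = ce 0f; tag = H(ff 5c 5c 5c ce 0f) = 29c7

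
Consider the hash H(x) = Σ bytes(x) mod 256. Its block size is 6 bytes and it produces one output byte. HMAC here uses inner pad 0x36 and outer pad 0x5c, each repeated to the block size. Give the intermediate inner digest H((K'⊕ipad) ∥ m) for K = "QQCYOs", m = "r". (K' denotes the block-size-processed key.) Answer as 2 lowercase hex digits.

Key "QQCYOs" = 51 51 43 59 4f 73 is exactly B = 6 bytes: K' = 51 51 43 59 4f 73.
K' ⊕ ipad = 67 67 75 6f 79 45.
Inner input = 67 67 75 6f 79 45 ∥ 72.
Inner hash: sum = 103+103+117+111+121+69+114 = 738; mod 256 = 226 → e2.

e2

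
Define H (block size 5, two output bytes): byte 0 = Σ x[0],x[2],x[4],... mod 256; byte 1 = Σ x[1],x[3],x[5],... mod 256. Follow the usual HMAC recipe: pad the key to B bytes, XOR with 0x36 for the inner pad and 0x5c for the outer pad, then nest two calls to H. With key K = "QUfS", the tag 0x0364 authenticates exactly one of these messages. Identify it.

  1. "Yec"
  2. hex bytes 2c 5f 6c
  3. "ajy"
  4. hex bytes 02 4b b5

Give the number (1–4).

2

Key "QUfS" = 51 55 66 53 is 4 bytes ≤ B = 5; zero-pad to 5 bytes: K' = 51 55 66 53 00.
K' ⊕ ipad = 67 63 50 65 36; K' ⊕ opad = 0d 09 3a 0f 5c.
m1: inner = H(67 63 50 65 36 59 65 63) = 52 84; tag = H(0d 09 3a 0f 5c 52 84) = 276a
m2: inner = H(67 63 50 65 36 2c 5f 6c) = 4c 60; tag = H(0d 09 3a 0f 5c 4c 60) = 0364 ← matches
m3: inner = H(67 63 50 65 36 61 6a 79) = 57 a2; tag = H(0d 09 3a 0f 5c 57 a2) = 456f
m4: inner = H(67 63 50 65 36 02 4b b5) = 38 7f; tag = H(0d 09 3a 0f 5c 38 7f) = 2250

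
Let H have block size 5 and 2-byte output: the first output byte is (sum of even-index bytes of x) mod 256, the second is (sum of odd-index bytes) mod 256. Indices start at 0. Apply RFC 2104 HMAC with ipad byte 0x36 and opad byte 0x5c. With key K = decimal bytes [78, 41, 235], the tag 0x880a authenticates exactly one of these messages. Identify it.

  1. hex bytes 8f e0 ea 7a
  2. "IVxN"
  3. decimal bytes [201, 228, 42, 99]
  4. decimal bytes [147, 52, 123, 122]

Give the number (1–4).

4

Key decimal bytes [78, 41, 235] = 4e 29 eb is 3 bytes ≤ B = 5; zero-pad to 5 bytes: K' = 4e 29 eb 00 00.
K' ⊕ ipad = 78 1f dd 36 36; K' ⊕ opad = 12 75 b7 5c 5c.
m1: inner = H(78 1f dd 36 36 8f e0 ea 7a) = e5 ce; tag = H(12 75 b7 5c 5c e5 ce) = f3b6
m2: inner = H(78 1f dd 36 36 49 56 78 4e) = 2f 16; tag = H(12 75 b7 5c 5c 2f 16) = 3b00
m3: inner = H(78 1f dd 36 36 c9 e4 2a 63) = d2 48; tag = H(12 75 b7 5c 5c d2 48) = 6da3
m4: inner = H(78 1f dd 36 36 93 34 7b 7a) = 39 63; tag = H(12 75 b7 5c 5c 39 63) = 880a ← matches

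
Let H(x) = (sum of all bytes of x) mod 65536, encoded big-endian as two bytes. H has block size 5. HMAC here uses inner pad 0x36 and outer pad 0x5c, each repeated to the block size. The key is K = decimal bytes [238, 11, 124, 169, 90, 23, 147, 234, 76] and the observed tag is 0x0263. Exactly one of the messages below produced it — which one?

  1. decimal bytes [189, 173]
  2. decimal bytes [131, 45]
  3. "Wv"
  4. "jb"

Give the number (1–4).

2

Key decimal bytes [238, 11, 124, 169, 90, 23, 147, 234, 76] = ee 0b 7c a9 5a 17 93 ea 4c is 9 bytes > B = 5, so hash it first: H(key) = 04 58, then zero-pad to 5 bytes: K' = 04 58 00 00 00.
K' ⊕ ipad = 32 6e 36 36 36; K' ⊕ opad = 58 04 5c 5c 5c.
m1: inner = H(32 6e 36 36 36 bd ad) = 02 ac; tag = H(58 04 5c 5c 5c 02 ac) = 021e
m2: inner = H(32 6e 36 36 36 83 2d) = 01 f2; tag = H(58 04 5c 5c 5c 01 f2) = 0263 ← matches
m3: inner = H(32 6e 36 36 36 57 76) = 02 0f; tag = H(58 04 5c 5c 5c 02 0f) = 0181
m4: inner = H(32 6e 36 36 36 6a 62) = 02 0e; tag = H(58 04 5c 5c 5c 02 0e) = 0180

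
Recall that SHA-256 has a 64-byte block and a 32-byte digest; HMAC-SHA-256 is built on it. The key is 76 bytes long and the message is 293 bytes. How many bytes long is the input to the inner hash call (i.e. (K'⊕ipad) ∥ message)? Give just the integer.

Key is 76 > 64 bytes, so it is hashed to 32 bytes then zero-padded to 64: |K'| = 64.
Inner input = (K'⊕ipad) ∥ m → 64 + 293 = 357 bytes.

357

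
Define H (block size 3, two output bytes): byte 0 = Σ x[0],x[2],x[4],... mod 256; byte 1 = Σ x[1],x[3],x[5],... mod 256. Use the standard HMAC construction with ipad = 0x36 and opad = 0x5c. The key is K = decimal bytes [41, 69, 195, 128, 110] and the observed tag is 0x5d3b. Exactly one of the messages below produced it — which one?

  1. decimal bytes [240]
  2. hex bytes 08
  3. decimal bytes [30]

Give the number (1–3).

Key decimal bytes [41, 69, 195, 128, 110] = 29 45 c3 80 6e is 5 bytes > B = 3, so hash it first: H(key) = 5a c5, then zero-pad to 3 bytes: K' = 5a c5 00.
K' ⊕ ipad = 6c f3 36; K' ⊕ opad = 06 99 5c.
m1: inner = H(6c f3 36 f0) = a2 e3; tag = H(06 99 5c a2 e3) = 453b
m2: inner = H(6c f3 36 08) = a2 fb; tag = H(06 99 5c a2 fb) = 5d3b ← matches
m3: inner = H(6c f3 36 1e) = a2 11; tag = H(06 99 5c a2 11) = 733b

2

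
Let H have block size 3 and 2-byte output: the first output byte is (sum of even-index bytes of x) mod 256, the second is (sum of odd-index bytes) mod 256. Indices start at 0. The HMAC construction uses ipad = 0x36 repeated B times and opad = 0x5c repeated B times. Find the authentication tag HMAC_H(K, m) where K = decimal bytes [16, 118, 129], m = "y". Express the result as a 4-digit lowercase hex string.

e207

Key decimal bytes [16, 118, 129] = 10 76 81 is exactly B = 3 bytes: K' = 10 76 81.
K' ⊕ ipad = 26 40 b7.  K' ⊕ opad = 4c 2a dd.
Inner input = (K'⊕ipad) ∥ m = 26 40 b7 ∥ 79.
Inner hash: even-index sum = 221 mod 256 = 221; odd-index sum = 185 mod 256 = 185 → dd b9.
Outer input = (K'⊕opad) ∥ inner = 4c 2a dd ∥ dd b9.
Outer hash (tag): even-index sum = 482 mod 256 = 226; odd-index sum = 263 mod 256 = 7 → e2 07.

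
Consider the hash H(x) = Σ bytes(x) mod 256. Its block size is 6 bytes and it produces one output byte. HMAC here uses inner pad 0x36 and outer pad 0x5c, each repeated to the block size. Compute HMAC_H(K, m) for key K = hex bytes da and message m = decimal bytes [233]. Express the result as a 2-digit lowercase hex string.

35

Key hex bytes da is 1 byte ≤ B = 6; zero-pad to 6 bytes: K' = da 00 00 00 00 00.
K' ⊕ ipad = ec 36 36 36 36 36.  K' ⊕ opad = 86 5c 5c 5c 5c 5c.
Inner input = (K'⊕ipad) ∥ m = ec 36 36 36 36 36 ∥ e9.
Inner hash: sum = 236+54+54+54+54+54+233 = 739; mod 256 = 227 → e3.
Outer input = (K'⊕opad) ∥ inner = 86 5c 5c 5c 5c 5c ∥ e3.
Outer hash (tag): sum = 134+92+92+92+92+92+227 = 821; mod 256 = 53 → 35.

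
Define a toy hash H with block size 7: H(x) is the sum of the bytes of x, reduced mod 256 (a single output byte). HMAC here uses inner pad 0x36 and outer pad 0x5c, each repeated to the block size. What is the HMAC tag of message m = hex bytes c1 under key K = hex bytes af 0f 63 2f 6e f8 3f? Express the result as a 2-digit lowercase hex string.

Key hex bytes af 0f 63 2f 6e f8 3f is exactly B = 7 bytes: K' = af 0f 63 2f 6e f8 3f.
K' ⊕ ipad = 99 39 55 19 58 ce 09.  K' ⊕ opad = f3 53 3f 73 32 a4 63.
Inner input = (K'⊕ipad) ∥ m = 99 39 55 19 58 ce 09 ∥ c1.
Inner hash: sum = 153+57+85+25+88+206+9+193 = 816; mod 256 = 48 → 30.
Outer input = (K'⊕opad) ∥ inner = f3 53 3f 73 32 a4 63 ∥ 30.
Outer hash (tag): sum = 243+83+63+115+50+164+99+48 = 865; mod 256 = 97 → 61.

61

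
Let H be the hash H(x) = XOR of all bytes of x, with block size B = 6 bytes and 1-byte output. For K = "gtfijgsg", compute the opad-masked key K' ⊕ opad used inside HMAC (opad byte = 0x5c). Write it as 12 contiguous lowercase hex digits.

595c5c5c5c5c

Key "gtfijgsg" = 67 74 66 69 6a 67 73 67 is 8 bytes > B = 6, so hash it first: H(key) = 05, then zero-pad to 6 bytes: K' = 05 00 00 00 00 00.
XOR each byte with 0x5c: 05⊕5c=59, 00⊕5c=5c, 00⊕5c=5c, 00⊕5c=5c, 00⊕5c=5c, 00⊕5c=5c.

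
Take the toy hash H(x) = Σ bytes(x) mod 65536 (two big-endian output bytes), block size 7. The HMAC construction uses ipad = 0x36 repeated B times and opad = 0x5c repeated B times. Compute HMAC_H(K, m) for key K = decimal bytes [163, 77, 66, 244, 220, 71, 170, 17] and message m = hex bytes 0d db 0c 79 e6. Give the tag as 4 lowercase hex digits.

0344

Key decimal bytes [163, 77, 66, 244, 220, 71, 170, 17] = a3 4d 42 f4 dc 47 aa 11 is 8 bytes > B = 7, so hash it first: H(key) = 04 04, then zero-pad to 7 bytes: K' = 04 04 00 00 00 00 00.
K' ⊕ ipad = 32 32 36 36 36 36 36.  K' ⊕ opad = 58 58 5c 5c 5c 5c 5c.
Inner input = (K'⊕ipad) ∥ m = 32 32 36 36 36 36 36 ∥ 0d db 0c 79 e6.
Inner hash: sum = 50+50+54+54+54+54+54+13+219+12+121+230 = 965 → 03 c5.
Outer input = (K'⊕opad) ∥ inner = 58 58 5c 5c 5c 5c 5c ∥ 03 c5.
Outer hash (tag): sum = 88+88+92+92+92+92+92+3+197 = 836 → 03 44.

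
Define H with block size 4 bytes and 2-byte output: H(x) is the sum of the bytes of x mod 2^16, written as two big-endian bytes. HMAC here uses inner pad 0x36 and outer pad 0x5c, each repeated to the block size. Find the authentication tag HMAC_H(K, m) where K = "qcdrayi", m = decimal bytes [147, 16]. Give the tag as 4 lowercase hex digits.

Key "qcdrayi" = 71 63 64 72 61 79 69 is 7 bytes > B = 4, so hash it first: H(key) = 02 ed, then zero-pad to 4 bytes: K' = 02 ed 00 00.
K' ⊕ ipad = 34 db 36 36.  K' ⊕ opad = 5e b1 5c 5c.
Inner input = (K'⊕ipad) ∥ m = 34 db 36 36 ∥ 93 10.
Inner hash: sum = 52+219+54+54+147+16 = 542 → 02 1e.
Outer input = (K'⊕opad) ∥ inner = 5e b1 5c 5c ∥ 02 1e.
Outer hash (tag): sum = 94+177+92+92+2+30 = 487 → 01 e7.

01e7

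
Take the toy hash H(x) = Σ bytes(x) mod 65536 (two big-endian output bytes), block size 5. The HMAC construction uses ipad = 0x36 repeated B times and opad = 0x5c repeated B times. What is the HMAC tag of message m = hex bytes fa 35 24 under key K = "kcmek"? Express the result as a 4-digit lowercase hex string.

012a

Key "kcmek" = 6b 63 6d 65 6b is exactly B = 5 bytes: K' = 6b 63 6d 65 6b.
K' ⊕ ipad = 5d 55 5b 53 5d.  K' ⊕ opad = 37 3f 31 39 37.
Inner input = (K'⊕ipad) ∥ m = 5d 55 5b 53 5d ∥ fa 35 24.
Inner hash: sum = 93+85+91+83+93+250+53+36 = 784 → 03 10.
Outer input = (K'⊕opad) ∥ inner = 37 3f 31 39 37 ∥ 03 10.
Outer hash (tag): sum = 55+63+49+57+55+3+16 = 298 → 01 2a.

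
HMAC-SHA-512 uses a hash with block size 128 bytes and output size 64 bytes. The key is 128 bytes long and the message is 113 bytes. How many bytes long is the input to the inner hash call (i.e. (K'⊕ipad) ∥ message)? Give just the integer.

Key is 128 ≤ 128 bytes, zero-padded: |K'| = 128.
Inner input = (K'⊕ipad) ∥ m → 128 + 113 = 241 bytes.

241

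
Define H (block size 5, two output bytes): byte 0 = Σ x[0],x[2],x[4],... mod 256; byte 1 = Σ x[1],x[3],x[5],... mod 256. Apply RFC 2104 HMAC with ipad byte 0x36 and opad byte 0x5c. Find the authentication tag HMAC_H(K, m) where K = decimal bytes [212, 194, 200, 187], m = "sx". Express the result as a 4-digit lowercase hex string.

6c13

Key decimal bytes [212, 194, 200, 187] = d4 c2 c8 bb is 4 bytes ≤ B = 5; zero-pad to 5 bytes: K' = d4 c2 c8 bb 00.
K' ⊕ ipad = e2 f4 fe 8d 36.  K' ⊕ opad = 88 9e 94 e7 5c.
Inner input = (K'⊕ipad) ∥ m = e2 f4 fe 8d 36 ∥ 73 78.
Inner hash: even-index sum = 654 mod 256 = 142; odd-index sum = 500 mod 256 = 244 → 8e f4.
Outer input = (K'⊕opad) ∥ inner = 88 9e 94 e7 5c ∥ 8e f4.
Outer hash (tag): even-index sum = 620 mod 256 = 108; odd-index sum = 531 mod 256 = 19 → 6c 13.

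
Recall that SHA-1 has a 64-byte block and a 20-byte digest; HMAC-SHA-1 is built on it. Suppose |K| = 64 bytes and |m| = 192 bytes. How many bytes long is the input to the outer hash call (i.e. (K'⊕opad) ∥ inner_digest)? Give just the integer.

Key is 64 ≤ 64 bytes, zero-padded: |K'| = 64.
Outer input = (K'⊕opad) ∥ H(inner) → 64 + 20 = 84 bytes.

84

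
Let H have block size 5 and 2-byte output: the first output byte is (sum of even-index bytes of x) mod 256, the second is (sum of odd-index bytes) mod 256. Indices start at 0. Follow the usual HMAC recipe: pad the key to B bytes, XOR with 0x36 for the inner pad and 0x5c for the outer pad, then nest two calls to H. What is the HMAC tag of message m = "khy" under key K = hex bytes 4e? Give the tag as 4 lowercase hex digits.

Key hex bytes 4e is 1 byte ≤ B = 5; zero-pad to 5 bytes: K' = 4e 00 00 00 00.
K' ⊕ ipad = 78 36 36 36 36.  K' ⊕ opad = 12 5c 5c 5c 5c.
Inner input = (K'⊕ipad) ∥ m = 78 36 36 36 36 ∥ 6b 68 79.
Inner hash: even-index sum = 332 mod 256 = 76; odd-index sum = 336 mod 256 = 80 → 4c 50.
Outer input = (K'⊕opad) ∥ inner = 12 5c 5c 5c 5c ∥ 4c 50.
Outer hash (tag): even-index sum = 282 mod 256 = 26; odd-index sum = 260 mod 256 = 4 → 1a 04.

1a04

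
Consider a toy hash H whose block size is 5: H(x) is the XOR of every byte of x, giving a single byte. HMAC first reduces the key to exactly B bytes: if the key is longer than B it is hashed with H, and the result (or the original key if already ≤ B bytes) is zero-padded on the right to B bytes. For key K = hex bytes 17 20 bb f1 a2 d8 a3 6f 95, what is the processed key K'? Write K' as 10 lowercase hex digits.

5e00000000

|K| = 9 > B = 5, so first hash the key.
H(K): XOR 17⊕20⊕bb⊕f1⊕a2⊕d8⊕a3⊕6f⊕95 = 5e.
Zero-pad H(K) = 5e to 5 bytes: K' = 5e 00 00 00 00.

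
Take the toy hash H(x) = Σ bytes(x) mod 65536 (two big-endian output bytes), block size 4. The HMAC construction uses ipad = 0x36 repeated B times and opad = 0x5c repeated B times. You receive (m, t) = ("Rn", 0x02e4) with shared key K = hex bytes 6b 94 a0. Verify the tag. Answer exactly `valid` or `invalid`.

valid

Key hex bytes 6b 94 a0 is 3 bytes ≤ B = 4; zero-pad to 4 bytes: K' = 6b 94 a0 00.
K' ⊕ ipad = 5d a2 96 36; K' ⊕ opad = 37 c8 fc 5c.
Inner hash: sum = 93+162+150+54+82+110 = 651 → 02 8b.
Outer hash (recomputed tag): sum = 55+200+252+92+2+139 = 740 → 02 e4.
Recomputed tag = 02e4; claimed = 02e4 → match.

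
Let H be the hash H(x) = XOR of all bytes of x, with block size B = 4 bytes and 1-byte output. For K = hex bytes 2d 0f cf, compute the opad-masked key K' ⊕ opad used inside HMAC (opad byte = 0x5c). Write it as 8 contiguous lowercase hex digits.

7153935c

Key hex bytes 2d 0f cf is 3 bytes ≤ B = 4; zero-pad to 4 bytes: K' = 2d 0f cf 00.
XOR each byte with 0x5c: 2d⊕5c=71, 0f⊕5c=53, cf⊕5c=93, 00⊕5c=5c.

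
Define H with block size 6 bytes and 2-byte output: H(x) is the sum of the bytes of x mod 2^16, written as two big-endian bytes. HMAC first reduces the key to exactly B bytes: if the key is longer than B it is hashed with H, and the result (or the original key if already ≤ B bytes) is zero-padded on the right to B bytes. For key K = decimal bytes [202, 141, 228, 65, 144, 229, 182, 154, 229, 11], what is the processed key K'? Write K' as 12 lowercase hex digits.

|K| = 10 > B = 6, so first hash the key.
H(K): sum = 202+141+228+65+144+229+182+154+229+11 = 1585 → 06 31.
Zero-pad H(K) = 06 31 to 6 bytes: K' = 06 31 00 00 00 00.

063100000000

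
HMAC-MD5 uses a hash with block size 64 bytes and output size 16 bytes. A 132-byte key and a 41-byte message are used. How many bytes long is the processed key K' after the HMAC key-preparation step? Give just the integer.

64

Key is 132 > 64 bytes, so it is hashed to 16 bytes then zero-padded to 64: |K'| = 64.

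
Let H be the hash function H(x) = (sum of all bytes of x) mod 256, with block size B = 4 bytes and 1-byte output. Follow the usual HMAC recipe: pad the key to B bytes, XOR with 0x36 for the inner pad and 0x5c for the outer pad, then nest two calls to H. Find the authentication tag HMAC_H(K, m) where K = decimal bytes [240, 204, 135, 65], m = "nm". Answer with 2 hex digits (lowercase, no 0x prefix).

Key decimal bytes [240, 204, 135, 65] = f0 cc 87 41 is exactly B = 4 bytes: K' = f0 cc 87 41.
K' ⊕ ipad = c6 fa b1 77.  K' ⊕ opad = ac 90 db 1d.
Inner input = (K'⊕ipad) ∥ m = c6 fa b1 77 ∥ 6e 6d.
Inner hash: sum = 198+250+177+119+110+109 = 963; mod 256 = 195 → c3.
Outer input = (K'⊕opad) ∥ inner = ac 90 db 1d ∥ c3.
Outer hash (tag): sum = 172+144+219+29+195 = 759; mod 256 = 247 → f7.

f7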